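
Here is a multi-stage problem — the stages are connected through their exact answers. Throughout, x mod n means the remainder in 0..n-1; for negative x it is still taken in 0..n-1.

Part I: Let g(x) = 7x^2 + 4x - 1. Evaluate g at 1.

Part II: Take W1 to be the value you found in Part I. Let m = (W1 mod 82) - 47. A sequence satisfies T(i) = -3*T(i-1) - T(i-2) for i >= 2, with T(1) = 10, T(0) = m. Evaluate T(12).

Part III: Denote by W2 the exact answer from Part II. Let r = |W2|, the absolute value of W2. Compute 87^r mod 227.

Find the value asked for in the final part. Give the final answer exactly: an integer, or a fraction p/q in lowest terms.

71

Part I: 7*(1)^2 + 4*(1)^1 - 1 = (7) + (4) + (-1) = 10; answer 10
Part II: W1 = 10; m = -37; T(2) = -3*(10) - 1*(-37) = 7; iterating: T(2)=7, T(3)=-31, T(4)=86, T(5)=-227, T(6)=595, T(7)=-1558, T(8)=4079, T(9)=-10679, T(10)=27958, T(11)=-73195, T(12)=191627; answer 191627
Part III: W2 = 191627; r = 191627; squarings mod 227: 87^1=87, 87^2=78, 87^4=182, 87^8=209, 87^16=97, 87^32=102, 87^64=189, 87^128=82, 87^256=141, 87^512=132, 87^1024=172, 87^2048=74, 87^4096=28, 87^8192=103, 87^16384=167, 87^32768=195, 87^65536=116, 87^131072=63; 87^191627 = 87^1 * 87^2 * 87^8 * 87^128 * 87^1024 * 87^2048 * 87^8192 * 87^16384 * 87^32768 * 87^131072 = 71 (mod 227); answer 71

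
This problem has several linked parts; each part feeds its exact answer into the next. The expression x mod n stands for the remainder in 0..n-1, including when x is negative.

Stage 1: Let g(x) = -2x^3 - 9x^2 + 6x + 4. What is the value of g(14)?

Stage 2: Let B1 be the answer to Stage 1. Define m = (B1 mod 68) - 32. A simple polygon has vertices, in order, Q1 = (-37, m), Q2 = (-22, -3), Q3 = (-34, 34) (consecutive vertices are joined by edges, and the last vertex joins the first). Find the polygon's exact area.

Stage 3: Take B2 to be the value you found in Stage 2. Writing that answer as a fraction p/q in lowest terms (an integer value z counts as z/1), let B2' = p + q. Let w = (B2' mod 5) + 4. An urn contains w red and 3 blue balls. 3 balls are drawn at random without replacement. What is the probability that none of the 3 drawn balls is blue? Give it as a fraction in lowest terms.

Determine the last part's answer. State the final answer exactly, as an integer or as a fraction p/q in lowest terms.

Stage 1: -2*(14)^3 - 9*(14)^2 + 6*(14)^1 + 4 = (-5488) + (-1764) + (84) + (4) = -7164; answer -7164
Stage 2: B1 = -7164; m = 12; cross terms: (-37*-3 - -22*12)=375, (-22*34 - -34*-3)=-850, (-34*12 - -37*34)=850; twice the area = |375| = 375; area = 375/2; answer 375/2
Stage 3: B2 = 375/2; threaded value p + q = 377; w = 6; total draws C(9,3) = 84; favorable C(6,3) = 20; P = 5/21; answer 5/21

5/21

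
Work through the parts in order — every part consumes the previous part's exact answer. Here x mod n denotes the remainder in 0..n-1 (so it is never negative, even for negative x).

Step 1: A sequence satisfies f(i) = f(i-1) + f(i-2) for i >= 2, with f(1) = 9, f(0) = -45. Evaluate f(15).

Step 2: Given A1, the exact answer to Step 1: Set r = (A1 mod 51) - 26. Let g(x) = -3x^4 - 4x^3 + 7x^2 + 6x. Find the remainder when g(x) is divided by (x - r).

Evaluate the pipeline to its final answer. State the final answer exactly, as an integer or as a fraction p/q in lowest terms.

Step 1: f(2) = 1*(9) + 1*(-45) = -36; iterating: f(2)=-36, f(3)=-27, f(4)=-63, f(5)=-90, f(6)=-153, f(7)=-243, f(8)=-396, f(9)=-639, f(10)=-1035, f(11)=-1674, f(12)=-2709, f(13)=-4383, f(14)=-7092, f(15)=-11475; answer -11475
Step 2: A1 = -11475; r = -26; remainder = value at the root: -3*(-26)^4 - 4*(-26)^3 + 7*(-26)^2 + 6*(-26)^1 = (-1370928) + (70304) + (4732) + (-156) = -1296048; answer -1296048

-1296048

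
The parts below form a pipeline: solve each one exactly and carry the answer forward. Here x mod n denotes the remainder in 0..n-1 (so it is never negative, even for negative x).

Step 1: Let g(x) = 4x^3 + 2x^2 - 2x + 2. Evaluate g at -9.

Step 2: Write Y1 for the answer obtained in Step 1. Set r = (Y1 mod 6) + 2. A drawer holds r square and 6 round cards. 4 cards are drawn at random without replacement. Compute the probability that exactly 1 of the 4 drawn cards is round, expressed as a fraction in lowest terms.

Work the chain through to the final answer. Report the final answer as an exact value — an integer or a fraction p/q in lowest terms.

4/35

Step 1: 4*(-9)^3 + 2*(-9)^2 - 2*(-9)^1 + 2 = (-2916) + (162) + (18) + (2) = -2734; answer -2734
Step 2: Y1 = -2734; r = 4; total draws C(10,4) = 210; favorable C(6,1)*C(4,3) = 24; P = 4/35; answer 4/35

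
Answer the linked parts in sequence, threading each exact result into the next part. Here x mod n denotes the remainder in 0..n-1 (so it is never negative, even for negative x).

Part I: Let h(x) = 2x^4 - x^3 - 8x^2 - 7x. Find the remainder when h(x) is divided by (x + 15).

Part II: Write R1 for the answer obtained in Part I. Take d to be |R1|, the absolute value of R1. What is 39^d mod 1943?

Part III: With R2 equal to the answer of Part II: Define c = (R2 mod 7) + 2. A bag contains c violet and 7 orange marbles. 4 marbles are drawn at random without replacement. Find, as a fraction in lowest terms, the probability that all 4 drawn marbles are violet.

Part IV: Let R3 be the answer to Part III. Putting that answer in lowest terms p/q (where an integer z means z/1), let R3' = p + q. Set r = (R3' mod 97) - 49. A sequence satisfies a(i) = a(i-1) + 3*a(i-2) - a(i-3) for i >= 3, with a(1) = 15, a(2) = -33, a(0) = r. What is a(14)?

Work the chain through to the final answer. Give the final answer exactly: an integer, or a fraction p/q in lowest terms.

Part I: remainder = value at the root: 2*(-15)^4 - 1*(-15)^3 - 8*(-15)^2 - 7*(-15)^1 = (101250) + (3375) + (-1800) + (105) = 102930; answer 102930
Part II: R1 = 102930; d = 102930; squarings mod 1943: 39^1=39, 39^2=1521, 39^4=1271, 39^8=808, 39^16=16, 39^32=256, 39^64=1417, 39^128=770, 39^256=285, 39^512=1562, 39^1024=1379, 39^2048=1387, 39^4096=199, 39^8192=741, 39^16384=1155, 39^32768=1127, 39^65536=1350; 39^102930 = 39^2 * 39^16 * 39^512 * 39^4096 * 39^32768 * 39^65536 = 158 (mod 1943); answer 158
Part III: R2 = 158; c = 6; total draws C(13,4) = 715; favorable C(6,4) = 15; P = 3/143; answer 3/143
Part IV: R3 = 3/143; threaded value p + q = 146; r = 0; a(3) = 1*(-33) + 3*(15) - 1*(0) = 12; iterating: a(3)=12, a(4)=-102, a(5)=-33, a(6)=-351, a(7)=-348, a(8)=-1368, a(9)=-2061, a(10)=-5817, a(11)=-10632, a(12)=-26022, a(13)=-52101, a(14)=-119535; answer -119535

-119535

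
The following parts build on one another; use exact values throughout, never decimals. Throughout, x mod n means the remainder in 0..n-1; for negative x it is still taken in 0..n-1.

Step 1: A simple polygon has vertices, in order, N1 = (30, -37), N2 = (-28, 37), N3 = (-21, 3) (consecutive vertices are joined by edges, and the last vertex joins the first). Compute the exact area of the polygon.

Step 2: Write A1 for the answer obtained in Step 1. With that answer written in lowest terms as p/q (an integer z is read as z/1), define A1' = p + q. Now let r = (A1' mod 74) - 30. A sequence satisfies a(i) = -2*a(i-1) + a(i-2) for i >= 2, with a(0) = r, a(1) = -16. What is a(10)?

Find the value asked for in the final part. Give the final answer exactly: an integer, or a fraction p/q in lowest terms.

69568

Step 1: cross terms: (30*37 - -28*-37)=74, (-28*3 - -21*37)=693, (-21*-37 - 30*3)=687; twice the area = |1454| = 1454; area = 727; answer 727
Step 2: A1 = 727; threaded value p + q = 728; r = 32; a(2) = -2*(-16) + 1*(32) = 64; iterating: a(2)=64, a(3)=-144, a(4)=352, a(5)=-848, a(6)=2048, a(7)=-4944, a(8)=11936, a(9)=-28816, a(10)=69568; answer 69568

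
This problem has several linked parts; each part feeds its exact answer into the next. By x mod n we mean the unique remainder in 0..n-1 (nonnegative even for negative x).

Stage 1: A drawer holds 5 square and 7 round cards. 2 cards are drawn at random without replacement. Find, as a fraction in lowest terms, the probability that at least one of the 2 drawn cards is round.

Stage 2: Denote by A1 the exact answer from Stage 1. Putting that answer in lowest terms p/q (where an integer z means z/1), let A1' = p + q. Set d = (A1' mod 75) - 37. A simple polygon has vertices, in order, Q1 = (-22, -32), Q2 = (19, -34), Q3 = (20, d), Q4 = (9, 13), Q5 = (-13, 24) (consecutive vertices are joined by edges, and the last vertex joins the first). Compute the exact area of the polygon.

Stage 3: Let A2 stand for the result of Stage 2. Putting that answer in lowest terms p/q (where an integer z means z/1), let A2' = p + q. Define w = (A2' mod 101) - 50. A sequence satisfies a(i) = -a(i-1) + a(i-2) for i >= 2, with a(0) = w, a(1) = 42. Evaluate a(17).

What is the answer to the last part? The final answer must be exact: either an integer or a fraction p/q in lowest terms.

Stage 1: total draws C(12,2) = 66; complement C(5,2) = 10; favorable 66 - 10 = 56; P = 28/33; answer 28/33
Stage 2: A1 = 28/33; threaded value p + q = 61; d = 24; cross terms: (-22*-34 - 19*-32)=1356, (19*24 - 20*-34)=1136, (20*13 - 9*24)=44, (9*24 - -13*13)=385, (-13*-32 - -22*24)=944; twice the area = |3865| = 3865; area = 3865/2; answer 3865/2
Stage 3: A2 = 3865/2; threaded value p + q = 3867; w = -21; a(2) = -1*(42) + 1*(-21) = -63; iterating: a(2)=-63, a(3)=105, a(4)=-168, a(5)=273, a(6)=-441, a(7)=714, a(8)=-1155, a(9)=1869, a(10)=-3024, a(11)=4893, a(12)=-7917, a(13)=12810, a(14)=-20727, a(15)=33537, a(16)=-54264, a(17)=87801; answer 87801

87801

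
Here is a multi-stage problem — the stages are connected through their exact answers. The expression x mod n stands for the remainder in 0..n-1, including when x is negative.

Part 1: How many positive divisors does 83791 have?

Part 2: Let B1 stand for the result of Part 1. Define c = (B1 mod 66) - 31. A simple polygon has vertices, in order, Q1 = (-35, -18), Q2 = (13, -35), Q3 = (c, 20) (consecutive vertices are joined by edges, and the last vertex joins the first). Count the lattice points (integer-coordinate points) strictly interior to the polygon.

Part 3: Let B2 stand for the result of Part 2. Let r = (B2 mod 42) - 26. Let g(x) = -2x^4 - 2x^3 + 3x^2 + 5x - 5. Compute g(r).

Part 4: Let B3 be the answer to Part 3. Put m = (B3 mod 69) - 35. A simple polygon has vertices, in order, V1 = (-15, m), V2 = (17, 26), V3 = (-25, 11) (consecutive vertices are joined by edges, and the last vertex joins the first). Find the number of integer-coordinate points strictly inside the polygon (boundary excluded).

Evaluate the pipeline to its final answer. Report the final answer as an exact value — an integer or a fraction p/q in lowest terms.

301

Part 1: 83791 is prime, so its only divisors are 1 and 83791; count = 2; answer 2
Part 2: B1 = 2; c = -29; cross terms: (-35*-35 - 13*-18)=1459, (13*20 - -29*-35)=-755, (-29*-18 - -35*20)=1222; twice the area = |1926| = 1926; area = 963; boundary points = 1 + 1 + 2 = 4; strictly interior points = area - boundary/2 + 1 = 962; answer 962
Part 3: B2 = 962; r = 12; -2*(12)^4 - 2*(12)^3 + 3*(12)^2 + 5*(12)^1 - 5 = (-41472) + (-3456) + (432) + (60) + (-5) = -44441; answer -44441
Part 4: B3 = -44441; m = 29; cross terms: (-15*26 - 17*29)=-883, (17*11 - -25*26)=837, (-25*29 - -15*11)=-560; twice the area = |-606| = 606; area = 303; boundary points = 1 + 3 + 2 = 6; strictly interior points = area - boundary/2 + 1 = 301; answer 301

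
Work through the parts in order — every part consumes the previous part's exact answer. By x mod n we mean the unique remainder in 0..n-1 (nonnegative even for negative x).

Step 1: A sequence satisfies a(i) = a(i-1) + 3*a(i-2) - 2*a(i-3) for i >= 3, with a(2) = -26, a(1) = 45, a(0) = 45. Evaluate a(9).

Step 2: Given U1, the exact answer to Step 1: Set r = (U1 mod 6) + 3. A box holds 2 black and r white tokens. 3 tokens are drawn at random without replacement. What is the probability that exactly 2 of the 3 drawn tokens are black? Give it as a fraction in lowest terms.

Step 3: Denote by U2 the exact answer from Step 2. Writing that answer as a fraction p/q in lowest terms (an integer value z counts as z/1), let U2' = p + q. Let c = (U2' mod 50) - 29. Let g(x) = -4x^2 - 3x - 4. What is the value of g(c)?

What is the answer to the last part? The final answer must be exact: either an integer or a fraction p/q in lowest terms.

Step 1: a(3) = 1*(-26) + 3*(45) - 2*(45) = 19; iterating: a(3)=19, a(4)=-149, a(5)=-40, a(6)=-525, a(7)=-347, a(8)=-1842, a(9)=-1833; answer -1833
Step 2: U1 = -1833; r = 6; total draws C(8,3) = 56; favorable C(2,2)*C(6,1) = 6; P = 3/28; answer 3/28
Step 3: U2 = 3/28; threaded value p + q = 31; c = 2; -4*(2)^2 - 3*(2)^1 - 4 = (-16) + (-6) + (-4) = -26; answer -26

-26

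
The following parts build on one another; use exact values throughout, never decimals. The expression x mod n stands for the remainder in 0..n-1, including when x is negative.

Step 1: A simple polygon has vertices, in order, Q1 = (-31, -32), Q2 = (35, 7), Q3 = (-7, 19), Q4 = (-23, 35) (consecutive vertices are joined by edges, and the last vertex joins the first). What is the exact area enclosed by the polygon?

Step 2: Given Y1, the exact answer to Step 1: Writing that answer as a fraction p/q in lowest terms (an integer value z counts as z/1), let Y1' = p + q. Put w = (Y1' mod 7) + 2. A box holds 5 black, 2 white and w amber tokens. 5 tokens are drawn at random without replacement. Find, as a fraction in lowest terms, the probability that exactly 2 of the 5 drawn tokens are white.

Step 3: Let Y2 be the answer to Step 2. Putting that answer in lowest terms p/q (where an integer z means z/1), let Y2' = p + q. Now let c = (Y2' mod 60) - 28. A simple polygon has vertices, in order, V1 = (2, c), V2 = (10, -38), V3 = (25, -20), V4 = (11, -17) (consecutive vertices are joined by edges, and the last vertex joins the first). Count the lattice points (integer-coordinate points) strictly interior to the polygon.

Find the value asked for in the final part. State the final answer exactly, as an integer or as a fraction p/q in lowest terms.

Step 1: cross terms: (-31*7 - 35*-32)=903, (35*19 - -7*7)=714, (-7*35 - -23*19)=192, (-23*-32 - -31*35)=1821; twice the area = |3630| = 3630; area = 1815; answer 1815
Step 2: Y1 = 1815; threaded value p + q = 1816; w = 5; total draws C(12,5) = 792; favorable C(2,2)*C(10,3) = 120; P = 5/33; answer 5/33
Step 3: Y2 = 5/33; threaded value p + q = 38; c = 10; cross terms: (2*-38 - 10*10)=-176, (10*-20 - 25*-38)=750, (25*-17 - 11*-20)=-205, (11*10 - 2*-17)=144; twice the area = |513| = 513; area = 513/2; boundary points = 8 + 3 + 1 + 9 = 21; strictly interior points = area - boundary/2 + 1 = 247; answer 247

247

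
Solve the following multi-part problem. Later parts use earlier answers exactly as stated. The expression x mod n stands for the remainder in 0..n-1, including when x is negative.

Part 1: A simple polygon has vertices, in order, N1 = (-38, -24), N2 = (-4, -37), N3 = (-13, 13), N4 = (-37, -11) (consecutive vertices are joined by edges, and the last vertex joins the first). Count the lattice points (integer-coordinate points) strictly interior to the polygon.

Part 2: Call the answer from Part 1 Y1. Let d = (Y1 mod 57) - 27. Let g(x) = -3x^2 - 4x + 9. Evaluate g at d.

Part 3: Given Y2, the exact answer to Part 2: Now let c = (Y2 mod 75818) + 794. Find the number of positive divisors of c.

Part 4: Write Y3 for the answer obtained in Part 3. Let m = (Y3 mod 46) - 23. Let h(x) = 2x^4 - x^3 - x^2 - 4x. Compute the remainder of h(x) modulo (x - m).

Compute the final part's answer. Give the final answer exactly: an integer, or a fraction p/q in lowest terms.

267216

Part 1: cross terms: (-38*-37 - -4*-24)=1310, (-4*13 - -13*-37)=-533, (-13*-11 - -37*13)=624, (-37*-24 - -38*-11)=470; twice the area = |1871| = 1871; area = 1871/2; boundary points = 1 + 1 + 24 + 1 = 27; strictly interior points = area - boundary/2 + 1 = 923; answer 923
Part 2: Y1 = 923; d = -16; -3*(-16)^2 - 4*(-16)^1 + 9 = (-768) + (64) + (9) = -695; answer -695
Part 3: Y2 = -695; c = 75917; 75917 = 89 * 853; number of divisors = (1+1) * (1+1) = 4; answer 4
Part 4: Y3 = 4; m = -19; remainder = value at the root: 2*(-19)^4 - 1*(-19)^3 - 1*(-19)^2 - 4*(-19)^1 = (260642) + (6859) + (-361) + (76) = 267216; answer 267216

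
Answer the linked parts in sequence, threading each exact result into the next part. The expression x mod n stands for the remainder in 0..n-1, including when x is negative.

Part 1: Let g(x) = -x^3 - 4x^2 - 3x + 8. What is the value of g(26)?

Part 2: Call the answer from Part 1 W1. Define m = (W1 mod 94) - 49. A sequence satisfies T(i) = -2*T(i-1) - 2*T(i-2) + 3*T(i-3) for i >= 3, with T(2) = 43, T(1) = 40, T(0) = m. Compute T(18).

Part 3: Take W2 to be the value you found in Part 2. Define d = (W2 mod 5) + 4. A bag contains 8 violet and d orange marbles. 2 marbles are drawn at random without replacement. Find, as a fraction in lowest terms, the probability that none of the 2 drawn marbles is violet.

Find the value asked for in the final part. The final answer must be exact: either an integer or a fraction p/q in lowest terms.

Part 1: -1*(26)^3 - 4*(26)^2 - 3*(26)^1 + 8 = (-17576) + (-2704) + (-78) + (8) = -20350; answer -20350
Part 2: W1 = -20350; m = -1; T(3) = -2*(43) - 2*(40) + 3*(-1) = -169; iterating: T(3)=-169, T(4)=372, T(5)=-277, T(6)=-697, T(7)=3064, T(8)=-5565, T(9)=2911, T(10)=14500, T(11)=-51517, T(12)=82767, T(13)=-19000, T(14)=-282085, T(15)=850471, T(16)=-1193772, T(17)=-159653, T(18)=5258263; answer 5258263
Part 3: W2 = 5258263; d = 7; total draws C(15,2) = 105; favorable C(7,2) = 21; P = 1/5; answer 1/5

1/5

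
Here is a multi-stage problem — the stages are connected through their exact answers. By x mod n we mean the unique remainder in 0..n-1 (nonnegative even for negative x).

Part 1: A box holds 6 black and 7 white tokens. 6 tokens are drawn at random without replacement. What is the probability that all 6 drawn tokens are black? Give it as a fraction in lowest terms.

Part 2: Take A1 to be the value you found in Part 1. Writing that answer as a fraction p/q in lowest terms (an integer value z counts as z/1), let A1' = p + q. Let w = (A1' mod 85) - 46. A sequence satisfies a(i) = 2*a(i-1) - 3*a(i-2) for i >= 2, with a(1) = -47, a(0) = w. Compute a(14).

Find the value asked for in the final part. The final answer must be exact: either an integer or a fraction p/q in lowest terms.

Part 1: total draws C(13,6) = 1716; favorable C(6,6) = 1; P = 1/1716; answer 1/1716
Part 2: A1 = 1/1716; threaded value p + q = 1717; w = -29; a(2) = 2*(-47) - 3*(-29) = -7; iterating: a(2)=-7, a(3)=127, a(4)=275, a(5)=169, a(6)=-487, a(7)=-1481, a(8)=-1501, a(9)=1441, a(10)=7385, a(11)=10447, a(12)=-1261, a(13)=-33863, a(14)=-63943; answer -63943

-63943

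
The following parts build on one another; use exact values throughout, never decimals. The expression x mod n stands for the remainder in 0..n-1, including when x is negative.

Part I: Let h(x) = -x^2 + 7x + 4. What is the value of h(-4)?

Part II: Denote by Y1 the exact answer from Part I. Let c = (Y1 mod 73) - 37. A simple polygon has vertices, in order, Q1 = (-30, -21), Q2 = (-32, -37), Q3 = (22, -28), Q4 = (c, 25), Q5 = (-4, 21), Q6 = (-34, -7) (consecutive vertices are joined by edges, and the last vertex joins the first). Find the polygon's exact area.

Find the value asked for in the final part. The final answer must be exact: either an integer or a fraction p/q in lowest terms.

1924

Part I: -1*(-4)^2 + 7*(-4)^1 + 4 = (-16) + (-28) + (4) = -40; answer -40
Part II: Y1 = -40; c = -4; cross terms: (-30*-37 - -32*-21)=438, (-32*-28 - 22*-37)=1710, (22*25 - -4*-28)=438, (-4*21 - -4*25)=16, (-4*-7 - -34*21)=742, (-34*-21 - -30*-7)=504; twice the area = |3848| = 3848; area = 1924; answer 1924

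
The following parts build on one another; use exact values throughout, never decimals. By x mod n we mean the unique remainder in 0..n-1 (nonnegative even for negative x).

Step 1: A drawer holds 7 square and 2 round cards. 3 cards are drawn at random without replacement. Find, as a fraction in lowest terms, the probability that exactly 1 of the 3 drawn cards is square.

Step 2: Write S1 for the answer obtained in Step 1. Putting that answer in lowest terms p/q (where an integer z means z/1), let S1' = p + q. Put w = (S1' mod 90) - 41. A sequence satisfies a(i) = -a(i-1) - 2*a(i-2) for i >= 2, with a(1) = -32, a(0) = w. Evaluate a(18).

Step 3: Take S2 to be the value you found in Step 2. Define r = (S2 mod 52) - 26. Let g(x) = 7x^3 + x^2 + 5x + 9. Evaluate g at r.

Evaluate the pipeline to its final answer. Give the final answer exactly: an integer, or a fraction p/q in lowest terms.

-40581

Step 1: total draws C(9,3) = 84; favorable C(7,1)*C(2,2) = 7; P = 1/12; answer 1/12
Step 2: S1 = 1/12; threaded value p + q = 13; w = -28; a(2) = -1*(-32) - 2*(-28) = 88; iterating: a(2)=88, a(3)=-24, a(4)=-152, a(5)=200, a(6)=104, a(7)=-504, a(8)=296, a(9)=712, a(10)=-1304, a(11)=-120, a(12)=2728, a(13)=-2488, a(14)=-2968, a(15)=7944, a(16)=-2008, a(17)=-13880, a(18)=17896; answer 17896
Step 3: S2 = 17896; r = -18; 7*(-18)^3 + 1*(-18)^2 + 5*(-18)^1 + 9 = (-40824) + (324) + (-90) + (9) = -40581; answer -40581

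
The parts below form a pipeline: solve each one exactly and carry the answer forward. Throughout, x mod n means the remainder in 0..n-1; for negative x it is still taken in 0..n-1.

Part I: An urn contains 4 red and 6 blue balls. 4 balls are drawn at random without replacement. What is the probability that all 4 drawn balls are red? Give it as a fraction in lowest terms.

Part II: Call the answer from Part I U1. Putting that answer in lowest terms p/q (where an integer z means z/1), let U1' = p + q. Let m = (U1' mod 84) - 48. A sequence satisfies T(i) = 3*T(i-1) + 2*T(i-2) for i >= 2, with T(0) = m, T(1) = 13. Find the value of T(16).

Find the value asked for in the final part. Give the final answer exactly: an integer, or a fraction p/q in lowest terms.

Part I: total draws C(10,4) = 210; favorable C(4,4) = 1; P = 1/210; answer 1/210
Part II: U1 = 1/210; threaded value p + q = 211; m = -5; T(2) = 3*(13) + 2*(-5) = 29; iterating: T(2)=29, T(3)=113, T(4)=397, T(5)=1417, T(6)=5045, T(7)=17969, T(8)=63997, T(9)=227929, T(10)=811781, T(11)=2891201, T(12)=10297165, T(13)=36673897, T(14)=130616021, T(15)=465195857, T(16)=1656819613; answer 1656819613

1656819613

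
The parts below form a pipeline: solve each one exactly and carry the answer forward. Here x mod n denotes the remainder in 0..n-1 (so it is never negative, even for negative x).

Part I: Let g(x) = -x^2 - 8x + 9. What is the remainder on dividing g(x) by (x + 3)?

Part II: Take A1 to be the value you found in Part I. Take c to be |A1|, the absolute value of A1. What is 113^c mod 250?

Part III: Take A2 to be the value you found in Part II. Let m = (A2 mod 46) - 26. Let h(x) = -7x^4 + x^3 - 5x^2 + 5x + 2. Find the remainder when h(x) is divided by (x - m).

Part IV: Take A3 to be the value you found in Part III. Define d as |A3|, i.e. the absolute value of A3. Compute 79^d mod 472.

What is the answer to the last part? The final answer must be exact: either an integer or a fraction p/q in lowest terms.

225

Part I: remainder = value at the root: -1*(-3)^2 - 8*(-3)^1 + 9 = (-9) + (24) + (9) = 24; answer 24
Part II: A1 = 24; c = 24; squarings mod 250: 113^1=113, 113^2=19, 113^4=111, 113^8=71, 113^16=41; 113^24 = 113^8 * 113^16 = 161 (mod 250); answer 161
Part III: A2 = 161; m = -3; remainder = value at the root: -7*(-3)^4 + 1*(-3)^3 - 5*(-3)^2 + 5*(-3)^1 + 2 = (-567) + (-27) + (-45) + (-15) + (2) = -652; answer -652
Part IV: A3 = -652; d = 652; squarings mod 472: 79^1=79, 79^2=105, 79^4=169, 79^8=241, 79^16=25, 79^32=153, 79^64=281, 79^128=137, 79^256=361, 79^512=49; 79^652 = 79^4 * 79^8 * 79^128 * 79^512 = 225 (mod 472); answer 225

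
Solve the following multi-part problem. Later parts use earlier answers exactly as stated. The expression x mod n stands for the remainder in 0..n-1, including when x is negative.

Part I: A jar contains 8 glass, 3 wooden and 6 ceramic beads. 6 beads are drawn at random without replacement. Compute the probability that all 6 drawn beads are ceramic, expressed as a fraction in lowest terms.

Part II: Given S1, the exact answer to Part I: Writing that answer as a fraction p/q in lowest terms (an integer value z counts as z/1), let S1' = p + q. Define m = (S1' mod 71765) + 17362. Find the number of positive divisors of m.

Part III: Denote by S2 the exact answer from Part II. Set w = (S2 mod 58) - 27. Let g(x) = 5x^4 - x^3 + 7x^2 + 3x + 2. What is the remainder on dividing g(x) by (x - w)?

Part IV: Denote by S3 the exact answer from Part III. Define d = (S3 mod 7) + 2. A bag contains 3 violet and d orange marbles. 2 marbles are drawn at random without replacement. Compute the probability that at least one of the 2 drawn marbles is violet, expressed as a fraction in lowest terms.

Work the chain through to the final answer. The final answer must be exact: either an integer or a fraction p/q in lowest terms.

Part I: total draws C(17,6) = 12376; favorable C(6,6) = 1; P = 1/12376; answer 1/12376
Part II: S1 = 1/12376; threaded value p + q = 12377; m = 29739; 29739 = 3 * 23 * 431; number of divisors = (1+1) * (1+1) * (1+1) = 8; answer 8
Part III: S2 = 8; w = -19; remainder = value at the root: 5*(-19)^4 - 1*(-19)^3 + 7*(-19)^2 + 3*(-19)^1 + 2 = (651605) + (6859) + (2527) + (-57) + (2) = 660936; answer 660936
Part IV: S3 = 660936; d = 5; total draws C(8,2) = 28; complement C(5,2) = 10; favorable 28 - 10 = 18; P = 9/14; answer 9/14

9/14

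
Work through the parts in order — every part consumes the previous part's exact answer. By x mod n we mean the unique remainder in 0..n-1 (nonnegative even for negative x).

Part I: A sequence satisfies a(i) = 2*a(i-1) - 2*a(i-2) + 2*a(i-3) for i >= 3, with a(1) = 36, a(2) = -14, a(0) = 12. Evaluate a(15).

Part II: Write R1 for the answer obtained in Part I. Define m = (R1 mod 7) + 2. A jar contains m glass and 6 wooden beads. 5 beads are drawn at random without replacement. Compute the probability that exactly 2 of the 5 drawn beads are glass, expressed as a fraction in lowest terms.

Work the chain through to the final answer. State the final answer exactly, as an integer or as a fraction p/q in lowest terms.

Part I: a(3) = 2*(-14) - 2*(36) + 2*(12) = -76; iterating: a(3)=-76, a(4)=-52, a(5)=20, a(6)=-8, a(7)=-160, a(8)=-264, a(9)=-224, a(10)=-240, a(11)=-560, a(12)=-1088, a(13)=-1536, a(14)=-2016, a(15)=-3136; answer -3136
Part II: R1 = -3136; m = 2; total draws C(8,5) = 56; favorable C(2,2)*C(6,3) = 20; P = 5/14; answer 5/14

5/14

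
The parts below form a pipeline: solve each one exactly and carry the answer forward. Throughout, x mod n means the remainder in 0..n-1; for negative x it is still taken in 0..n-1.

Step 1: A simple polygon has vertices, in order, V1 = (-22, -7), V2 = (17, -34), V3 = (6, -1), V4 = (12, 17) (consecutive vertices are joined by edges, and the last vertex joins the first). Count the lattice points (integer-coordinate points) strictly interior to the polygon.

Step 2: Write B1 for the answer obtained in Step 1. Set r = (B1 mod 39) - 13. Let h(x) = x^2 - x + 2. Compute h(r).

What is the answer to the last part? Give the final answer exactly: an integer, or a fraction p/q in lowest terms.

14

Step 1: cross terms: (-22*-34 - 17*-7)=867, (17*-1 - 6*-34)=187, (6*17 - 12*-1)=114, (12*-7 - -22*17)=290; twice the area = |1458| = 1458; area = 729; boundary points = 3 + 11 + 6 + 2 = 22; strictly interior points = area - boundary/2 + 1 = 719; answer 719
Step 2: B1 = 719; r = 4; 1*(4)^2 - 1*(4)^1 + 2 = (16) + (-4) + (2) = 14; answer 14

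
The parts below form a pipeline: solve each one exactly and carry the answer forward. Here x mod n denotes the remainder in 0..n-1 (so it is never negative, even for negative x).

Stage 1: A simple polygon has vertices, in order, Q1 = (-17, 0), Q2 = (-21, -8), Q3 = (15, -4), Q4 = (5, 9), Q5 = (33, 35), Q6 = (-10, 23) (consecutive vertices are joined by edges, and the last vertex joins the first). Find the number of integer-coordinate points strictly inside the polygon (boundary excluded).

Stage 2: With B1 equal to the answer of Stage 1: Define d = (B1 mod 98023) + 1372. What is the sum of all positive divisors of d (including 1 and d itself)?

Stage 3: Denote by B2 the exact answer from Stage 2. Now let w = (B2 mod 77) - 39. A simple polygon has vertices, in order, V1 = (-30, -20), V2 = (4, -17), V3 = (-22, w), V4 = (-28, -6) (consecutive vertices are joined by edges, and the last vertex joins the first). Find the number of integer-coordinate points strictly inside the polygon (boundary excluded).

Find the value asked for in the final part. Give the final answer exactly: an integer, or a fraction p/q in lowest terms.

Stage 1: cross terms: (-17*-8 - -21*0)=136, (-21*-4 - 15*-8)=204, (15*9 - 5*-4)=155, (5*35 - 33*9)=-122, (33*23 - -10*35)=1109, (-10*0 - -17*23)=391; twice the area = |1873| = 1873; area = 1873/2; boundary points = 4 + 4 + 1 + 2 + 1 + 1 = 13; strictly interior points = area - boundary/2 + 1 = 931; answer 931
Stage 2: B1 = 931; d = 2303; 2303 = 7^2 * 47; sigma = (1 + 7 + 49) * (1 + 47) = 57 * 48 = 2736; answer 2736
Stage 3: B2 = 2736; w = 2; cross terms: (-30*-17 - 4*-20)=590, (4*2 - -22*-17)=-366, (-22*-6 - -28*2)=188, (-28*-20 - -30*-6)=380; twice the area = |792| = 792; area = 396; boundary points = 1 + 1 + 2 + 2 = 6; strictly interior points = area - boundary/2 + 1 = 394; answer 394

394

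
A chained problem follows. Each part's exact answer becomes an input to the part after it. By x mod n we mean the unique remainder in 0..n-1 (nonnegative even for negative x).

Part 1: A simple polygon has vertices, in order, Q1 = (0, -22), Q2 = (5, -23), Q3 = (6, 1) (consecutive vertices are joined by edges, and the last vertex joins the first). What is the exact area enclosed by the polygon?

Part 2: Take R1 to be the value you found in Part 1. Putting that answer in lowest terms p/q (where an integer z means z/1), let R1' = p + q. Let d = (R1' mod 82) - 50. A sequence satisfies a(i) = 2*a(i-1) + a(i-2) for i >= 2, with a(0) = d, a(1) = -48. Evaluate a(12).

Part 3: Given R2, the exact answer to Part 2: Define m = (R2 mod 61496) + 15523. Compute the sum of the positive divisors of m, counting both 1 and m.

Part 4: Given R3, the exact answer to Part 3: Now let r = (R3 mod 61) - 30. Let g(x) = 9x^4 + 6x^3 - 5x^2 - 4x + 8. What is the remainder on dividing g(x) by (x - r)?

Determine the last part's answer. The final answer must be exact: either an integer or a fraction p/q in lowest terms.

3065960

Part 1: cross terms: (0*-23 - 5*-22)=110, (5*1 - 6*-23)=143, (6*-22 - 0*1)=-132; twice the area = |121| = 121; area = 121/2; answer 121/2
Part 2: R1 = 121/2; threaded value p + q = 123; d = -9; a(2) = 2*(-48) + 1*(-9) = -105; iterating: a(2)=-105, a(3)=-258, a(4)=-621, a(5)=-1500, a(6)=-3621, a(7)=-8742, a(8)=-21105, a(9)=-50952, a(10)=-123009, a(11)=-296970, a(12)=-716949; answer -716949
Part 3: R2 = -716949; m = 36526; 36526 = 2 * 7 * 2609; sigma = (1 + 2) * (1 + 7) * (1 + 2609) = 3 * 8 * 2610 = 62640; answer 62640
Part 4: R3 = 62640; r = 24; remainder = value at the root: 9*(24)^4 + 6*(24)^3 - 5*(24)^2 - 4*(24)^1 + 8 = (2985984) + (82944) + (-2880) + (-96) + (8) = 3065960; answer 3065960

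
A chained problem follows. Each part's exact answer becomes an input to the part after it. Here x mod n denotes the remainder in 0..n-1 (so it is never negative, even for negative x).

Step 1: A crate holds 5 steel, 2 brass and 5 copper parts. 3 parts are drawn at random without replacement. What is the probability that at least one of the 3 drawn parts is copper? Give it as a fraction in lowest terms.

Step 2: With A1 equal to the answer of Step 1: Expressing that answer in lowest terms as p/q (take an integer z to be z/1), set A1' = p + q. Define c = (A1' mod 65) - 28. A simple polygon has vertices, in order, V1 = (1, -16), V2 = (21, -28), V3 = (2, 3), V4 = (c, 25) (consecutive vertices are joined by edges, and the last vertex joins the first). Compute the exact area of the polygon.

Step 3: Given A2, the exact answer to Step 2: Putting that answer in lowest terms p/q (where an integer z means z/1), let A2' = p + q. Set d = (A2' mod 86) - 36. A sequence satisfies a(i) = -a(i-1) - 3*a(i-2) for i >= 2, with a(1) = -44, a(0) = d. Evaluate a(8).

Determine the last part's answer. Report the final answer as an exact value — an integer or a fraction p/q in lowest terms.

-3373

Step 1: total draws C(12,3) = 220; complement C(7,3) = 35; favorable 220 - 35 = 185; P = 37/44; answer 37/44
Step 2: A1 = 37/44; threaded value p + q = 81; c = -12; cross terms: (1*-28 - 21*-16)=308, (21*3 - 2*-28)=119, (2*25 - -12*3)=86, (-12*-16 - 1*25)=167; twice the area = |680| = 680; area = 340; answer 340
Step 3: A2 = 340; threaded value p + q = 341; d = 47; a(2) = -1*(-44) - 3*(47) = -97; iterating: a(2)=-97, a(3)=229, a(4)=62, a(5)=-749, a(6)=563, a(7)=1684, a(8)=-3373; answer -3373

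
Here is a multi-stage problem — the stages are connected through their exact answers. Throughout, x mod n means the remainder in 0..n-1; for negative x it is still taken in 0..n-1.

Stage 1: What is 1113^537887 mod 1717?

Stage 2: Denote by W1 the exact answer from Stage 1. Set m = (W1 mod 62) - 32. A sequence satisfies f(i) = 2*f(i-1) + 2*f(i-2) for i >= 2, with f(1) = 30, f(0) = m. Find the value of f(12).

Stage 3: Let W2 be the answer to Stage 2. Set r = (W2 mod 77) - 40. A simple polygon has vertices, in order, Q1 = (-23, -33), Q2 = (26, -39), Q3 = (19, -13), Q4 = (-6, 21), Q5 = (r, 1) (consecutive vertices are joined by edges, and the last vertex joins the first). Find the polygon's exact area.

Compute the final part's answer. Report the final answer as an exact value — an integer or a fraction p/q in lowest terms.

1194

Stage 1: squarings mod 1717: 1113^1=1113, 1113^2=812, 1113^4=16, 1113^8=256, 1113^16=290, 1113^32=1684, 1113^64=1089, 1113^128=1191, 1113^256=239, 1113^512=460, 1113^1024=409, 1113^2048=732, 1113^4096=120, 1113^8192=664, 1113^16384=1344, 1113^32768=52, 1113^65536=987, 1113^131072=630, 1113^262144=273, 1113^524288=698; 1113^537887 = 1113^1 * 1113^2 * 1113^4 * 1113^8 * 1113^16 * 1113^256 * 1113^1024 * 1113^4096 * 1113^8192 * 1113^524288 = 1460 (mod 1717); answer 1460
Stage 2: W1 = 1460; m = 2; f(2) = 2*(30) + 2*(2) = 64; iterating: f(2)=64, f(3)=188, f(4)=504, f(5)=1384, f(6)=3776, f(7)=10320, f(8)=28192, f(9)=77024, f(10)=210432, f(11)=574912, f(12)=1570688; answer 1570688
Stage 3: W2 = 1570688; r = 2; cross terms: (-23*-39 - 26*-33)=1755, (26*-13 - 19*-39)=403, (19*21 - -6*-13)=321, (-6*1 - 2*21)=-48, (2*-33 - -23*1)=-43; twice the area = |2388| = 2388; area = 1194; answer 1194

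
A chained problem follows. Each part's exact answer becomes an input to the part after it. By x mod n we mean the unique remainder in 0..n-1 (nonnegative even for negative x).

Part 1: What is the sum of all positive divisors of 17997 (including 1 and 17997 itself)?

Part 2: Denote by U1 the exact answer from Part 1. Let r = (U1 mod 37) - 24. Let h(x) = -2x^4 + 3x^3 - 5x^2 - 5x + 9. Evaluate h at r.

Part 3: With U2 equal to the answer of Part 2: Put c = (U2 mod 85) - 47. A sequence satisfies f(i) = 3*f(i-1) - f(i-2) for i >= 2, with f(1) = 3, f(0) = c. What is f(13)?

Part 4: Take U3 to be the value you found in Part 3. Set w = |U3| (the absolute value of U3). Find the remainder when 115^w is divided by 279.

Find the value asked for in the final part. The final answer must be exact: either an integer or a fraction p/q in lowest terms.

271

Part 1: 17997 = 3 * 7 * 857; sigma = (1 + 3) * (1 + 7) * (1 + 857) = 4 * 8 * 858 = 27456; answer 27456
Part 2: U1 = 27456; r = -22; -2*(-22)^4 + 3*(-22)^3 - 5*(-22)^2 - 5*(-22)^1 + 9 = (-468512) + (-31944) + (-2420) + (110) + (9) = -502757; answer -502757
Part 3: U2 = -502757; c = -29; f(2) = 3*(3) - 1*(-29) = 38; iterating: f(2)=38, f(3)=111, f(4)=295, f(5)=774, f(6)=2027, f(7)=5307, f(8)=13894, f(9)=36375, f(10)=95231, f(11)=249318, f(12)=652723, f(13)=1708851; answer 1708851
Part 4: U3 = 1708851; w = 1708851; squarings mod 279: 115^1=115, 115^2=112, 115^4=268, 115^8=121, 115^16=133, 115^32=112, 115^64=268, 115^128=121, 115^256=133, 115^512=112, 115^1024=268, 115^2048=121, 115^4096=133, 115^8192=112, 115^16384=268, 115^32768=121, 115^65536=133, 115^131072=112, 115^262144=268, 115^524288=121, 115^1048576=133; 115^1708851 = 115^1 * 115^2 * 115^16 * 115^32 * 115^256 * 115^512 * 115^4096 * 115^131072 * 115^524288 * 115^1048576 = 271 (mod 279); answer 271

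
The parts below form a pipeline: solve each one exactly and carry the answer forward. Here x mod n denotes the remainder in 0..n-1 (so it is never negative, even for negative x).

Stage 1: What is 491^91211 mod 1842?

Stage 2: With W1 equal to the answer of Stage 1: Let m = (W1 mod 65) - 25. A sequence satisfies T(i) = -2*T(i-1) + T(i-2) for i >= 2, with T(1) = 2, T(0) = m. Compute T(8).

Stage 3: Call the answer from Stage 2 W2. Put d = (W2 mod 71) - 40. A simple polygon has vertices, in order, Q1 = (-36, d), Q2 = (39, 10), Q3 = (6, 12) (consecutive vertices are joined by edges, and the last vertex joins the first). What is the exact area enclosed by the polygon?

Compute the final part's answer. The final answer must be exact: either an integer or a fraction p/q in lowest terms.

1437/2

Stage 1: squarings mod 1842: 491^1=491, 491^2=1621, 491^4=949, 491^8=1705, 491^16=349, 491^32=229, 491^64=865, 491^128=373, 491^256=979, 491^512=601, 491^1024=169, 491^2048=931, 491^4096=1021, 491^8192=1711, 491^16384=583, 491^32768=961, 491^65536=679; 491^91211 = 491^1 * 491^2 * 491^8 * 491^64 * 491^1024 * 491^8192 * 491^16384 * 491^65536 = 833 (mod 1842); answer 833
Stage 2: W1 = 833; m = 28; T(2) = -2*(2) + 1*(28) = 24; iterating: T(2)=24, T(3)=-46, T(4)=116, T(5)=-278, T(6)=672, T(7)=-1622, T(8)=3916; answer 3916
Stage 3: W2 = 3916; d = -29; cross terms: (-36*10 - 39*-29)=771, (39*12 - 6*10)=408, (6*-29 - -36*12)=258; twice the area = |1437| = 1437; area = 1437/2; answer 1437/2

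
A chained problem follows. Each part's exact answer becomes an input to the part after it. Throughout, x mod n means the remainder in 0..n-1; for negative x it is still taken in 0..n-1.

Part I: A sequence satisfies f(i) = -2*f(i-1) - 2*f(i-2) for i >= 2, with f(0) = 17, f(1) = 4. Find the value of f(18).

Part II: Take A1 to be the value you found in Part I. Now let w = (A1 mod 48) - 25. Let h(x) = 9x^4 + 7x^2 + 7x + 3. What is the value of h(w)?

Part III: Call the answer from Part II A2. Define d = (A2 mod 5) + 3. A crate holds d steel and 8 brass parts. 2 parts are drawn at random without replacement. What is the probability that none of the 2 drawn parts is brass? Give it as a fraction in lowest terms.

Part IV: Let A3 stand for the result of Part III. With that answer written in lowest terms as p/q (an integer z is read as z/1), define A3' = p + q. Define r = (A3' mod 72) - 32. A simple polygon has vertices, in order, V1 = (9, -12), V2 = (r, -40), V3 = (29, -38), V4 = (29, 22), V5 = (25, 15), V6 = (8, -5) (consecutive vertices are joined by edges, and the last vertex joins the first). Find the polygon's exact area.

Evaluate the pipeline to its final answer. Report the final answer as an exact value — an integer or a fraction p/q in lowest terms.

2077/2

Part I: f(2) = -2*(4) - 2*(17) = -42; iterating: f(2)=-42, f(3)=76, f(4)=-68, f(5)=-16, f(6)=168, f(7)=-304, f(8)=272, f(9)=64, f(10)=-672, f(11)=1216, f(12)=-1088, f(13)=-256, f(14)=2688, f(15)=-4864, f(16)=4352, f(17)=1024, f(18)=-10752; answer -10752
Part II: A1 = -10752; w = -25; 9*(-25)^4 + 7*(-25)^2 + 7*(-25)^1 + 3 = (3515625) + (4375) + (-175) + (3) = 3519828; answer 3519828
Part III: A2 = 3519828; d = 6; total draws C(14,2) = 91; favorable C(6,2) = 15; P = 15/91; answer 15/91
Part IV: A3 = 15/91; threaded value p + q = 106; r = 2; cross terms: (9*-40 - 2*-12)=-336, (2*-38 - 29*-40)=1084, (29*22 - 29*-38)=1740, (29*15 - 25*22)=-115, (25*-5 - 8*15)=-245, (8*-12 - 9*-5)=-51; twice the area = |2077| = 2077; area = 2077/2; answer 2077/2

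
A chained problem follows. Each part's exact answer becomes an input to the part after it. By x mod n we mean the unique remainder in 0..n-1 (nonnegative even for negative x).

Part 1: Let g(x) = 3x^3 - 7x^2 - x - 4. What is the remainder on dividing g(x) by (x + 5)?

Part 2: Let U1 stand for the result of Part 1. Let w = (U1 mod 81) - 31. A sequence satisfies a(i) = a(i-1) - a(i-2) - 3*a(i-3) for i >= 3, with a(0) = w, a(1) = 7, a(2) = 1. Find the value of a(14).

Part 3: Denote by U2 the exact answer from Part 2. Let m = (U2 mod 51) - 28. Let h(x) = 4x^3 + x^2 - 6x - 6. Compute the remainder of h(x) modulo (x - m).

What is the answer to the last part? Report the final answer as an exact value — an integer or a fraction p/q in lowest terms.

Part 1: remainder = value at the root: 3*(-5)^3 - 7*(-5)^2 - 1*(-5)^1 - 4 = (-375) + (-175) + (5) + (-4) = -549; answer -549
Part 2: U1 = -549; w = -13; a(3) = 1*(1) - 1*(7) - 3*(-13) = 33; iterating: a(3)=33, a(4)=11, a(5)=-25, a(6)=-135, a(7)=-143, a(8)=67, a(9)=615, a(10)=977, a(11)=161, a(12)=-2661, a(13)=-5753, a(14)=-3575; answer -3575
Part 3: U2 = -3575; m = 18; remainder = value at the root: 4*(18)^3 + 1*(18)^2 - 6*(18)^1 - 6 = (23328) + (324) + (-108) + (-6) = 23538; answer 23538

23538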